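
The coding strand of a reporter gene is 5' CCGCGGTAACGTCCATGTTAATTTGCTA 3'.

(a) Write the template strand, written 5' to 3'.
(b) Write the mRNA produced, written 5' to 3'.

(a) 5'-TAGCAAATTAACATGGACGTTACCGCGG-3'
(b) 5′-CCGCGGUAACGUCCAUGUUAAUUUGCUA-3′

(a) The template strand is the reverse complement of the coding strand: complement GGCGCCATTGCAGGTACAATTAAACGAT, then reverse.
(b) mRNA matches the coding strand with T→U.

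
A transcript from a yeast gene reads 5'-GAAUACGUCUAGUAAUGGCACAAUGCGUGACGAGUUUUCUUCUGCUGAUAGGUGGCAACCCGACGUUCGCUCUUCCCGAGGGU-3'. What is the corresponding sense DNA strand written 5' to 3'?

5'-GAATACGTCTAGTAATGGCACAATGCGTGACGAGTTTTCTTCTGCTGATAGGTGGCAACCCGACGTTCGCTCTTCCCGAGGGT-3'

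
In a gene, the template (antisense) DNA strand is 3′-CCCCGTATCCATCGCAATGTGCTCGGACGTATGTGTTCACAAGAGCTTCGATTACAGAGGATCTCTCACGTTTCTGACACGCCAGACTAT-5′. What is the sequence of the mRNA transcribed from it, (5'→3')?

5'-GGGGCAUAGGUAGCGUUACACGAGCCUGCAUACACAAGUGUUCUCGAAGCUAAUGUCUCCUAGAGAGUGCAAAGACUGUGCGGUCUGAUA-3'

Reading the template 3'→5' as shown, RNA polymerase pairs each base (A→U, T→A, G↔C) to build mRNA 5'→3' directly.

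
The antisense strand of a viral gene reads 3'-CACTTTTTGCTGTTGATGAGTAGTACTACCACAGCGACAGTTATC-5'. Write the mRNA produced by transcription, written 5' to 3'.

5'-GUGAAAAACGACAACUACUCAUCAUGAUGGUGUCGCUGUCAAUAG-3'

Reading the template 3'→5' as shown, RNA polymerase pairs each base (A→U, T→A, G↔C) to build mRNA 5'→3' directly.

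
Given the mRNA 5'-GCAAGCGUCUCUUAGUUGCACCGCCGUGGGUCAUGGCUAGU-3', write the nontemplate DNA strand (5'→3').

The coding DNA strand has the same 5'→3' sequence as the mRNA with U replaced by T.

5′-GCAAGCGTCTCTTAGTTGCACCGCCGTGGGTCATGGCTAGT-3′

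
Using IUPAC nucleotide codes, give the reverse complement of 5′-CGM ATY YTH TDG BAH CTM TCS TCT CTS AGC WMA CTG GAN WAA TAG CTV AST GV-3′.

Standard pairs A↔T, G↔C; ambiguity codes pair Y↔R, M↔K, W↔W, S↔S, B↔V, D↔H, N↔N. Complement (GCKTARRADAHCVTDGAKAGSAGAGASTCGWKTGACCTNWTTATCGABTSACB), then reverse for 5'→3'.

5'-BCASTBAGCTATTWNTCCAGTKWGCTSAGAGASGAKAGDTVCHADARRATKCG-3'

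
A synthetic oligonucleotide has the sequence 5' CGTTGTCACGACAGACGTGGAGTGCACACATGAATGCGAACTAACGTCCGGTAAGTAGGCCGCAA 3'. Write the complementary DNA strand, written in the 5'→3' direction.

5'-TTGCGGCCTACTTACCGGACGTTAGTTCGCATTCATGTGTGCACTCCACGTCTGTCGTGACAACG-3'

The complement of CGTTGTCACGACAGACGTGGAGTGCACACATGAATGCGAACTAACGTCCGGTAAGTAGGCCGCAA is GCAACAGTGCTGTCTGCACCTCACGTGTGTACTTACGCTTGATTGCAGGCCATTCATCCGGCGTT (A↔T, G↔C). DNA strands are antiparallel, so the complementary strand runs 3'→5'; reversing gives the 5'→3' form.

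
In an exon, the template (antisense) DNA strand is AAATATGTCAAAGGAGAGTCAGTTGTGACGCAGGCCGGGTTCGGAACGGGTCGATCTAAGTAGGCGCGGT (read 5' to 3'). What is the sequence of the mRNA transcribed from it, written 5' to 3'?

RNA polymerase reads the template 3'→5' and synthesizes mRNA 5'→3' by base-pairing (A→U, T→A, G↔C). The complement of the template is TTTATACAGTTTCCTCTCAGTCAACACTGCGTCCGGCCCAAGCCTTGCCCAGCTAGATTCATCCGCGCCA; antiparallel, so 5'→3' the coding strand is ACCGCGCCTACTTAGATCGACCCGTTCCGAACCCGGCCTGCGTCACAACTGACTCTCCTTTGACATATTT. Replace T with U for the mRNA.

5'-ACCGCGCCUACUUAGAUCGACCCGUUCCGAACCCGGCCUGCGUCACAACUGACUCUCCUUUGACAUAUUU-3'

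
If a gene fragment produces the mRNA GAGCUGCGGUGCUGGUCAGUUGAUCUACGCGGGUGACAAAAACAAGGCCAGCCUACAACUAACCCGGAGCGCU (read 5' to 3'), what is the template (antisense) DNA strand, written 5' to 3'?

5'-AGCGCTCCGGGTTAGTTGTAGGCTGGCCTTGTTTTTGTCACCCGCGTAGATCAACTGACCAGCACCGCAGCTC-3'

Replace U with T to get the coding DNA strand: GAGCTGCGGTGCTGGTCAGTTGATCTACGCGGGTGACAAAAACAAGGCCAGCCTACAACTAACCCGGAGCGCT. The template strand is its reverse complement (complement CTCGACGCCACGACCAGTCAACTAGATGCGCCCACTGTTTTTGTTCCGGTCGGATGTTGATTGGGCCTCGCGA, then reverse).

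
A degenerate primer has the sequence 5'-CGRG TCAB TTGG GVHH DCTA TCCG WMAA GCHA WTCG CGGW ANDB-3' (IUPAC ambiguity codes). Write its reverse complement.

5'-VHNTWCCGCGAWTDGCTTKWCGGATAGHDDBCCCAAVTGACYCG-3'

Standard pairs A↔T, G↔C; ambiguity codes pair R↔Y, M↔K, W↔W, B↔V, D↔H, N↔N. Complement (GCYCAGTVAACCCBDDHGATAGGCWKTTCGDTWAGCGCCWTNHV), then reverse for 5'→3'.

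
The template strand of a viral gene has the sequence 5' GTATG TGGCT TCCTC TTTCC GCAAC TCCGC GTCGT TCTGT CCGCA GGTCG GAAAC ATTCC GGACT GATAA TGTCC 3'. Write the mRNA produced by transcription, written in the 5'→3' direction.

RNA polymerase reads the template 3'→5' and synthesizes mRNA 5'→3' by base-pairing (A→U, T→A, G↔C). The complement of the template is CATACACCGAAGGAGAAAGGCGTTGAGGCGCAGCAAGACAGGCGTCCAGCCTTTGTAAGGCCTGACTATTACAGG; antiparallel, so 5'→3' the coding strand is GGACATTATCAGTCCGGAATGTTTCCGACCTGCGGACAGAACGACGCGGAGTTGCGGAAAGAGGAAGCCACATAC. Replace T with U for the mRNA.

5′-GGACAUUAUCAGUCCGGAAUGUUUCCGACCUGCGGACAGAACGACGCGGAGUUGCGGAAAGAGGAAGCCACAUAC-3′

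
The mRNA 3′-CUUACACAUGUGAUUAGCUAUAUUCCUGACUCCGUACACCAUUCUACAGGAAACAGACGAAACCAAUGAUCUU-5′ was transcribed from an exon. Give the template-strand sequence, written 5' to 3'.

5'-GAATGTGTACACTAATCGATATAAGGACTGAGGCATGTGGTAAGATGTCCTTTGTCTGCTTTGGTTACTAGAA-3'

Written 5'→3' the mRNA is UUCUAGUAACCAAAGCAGACAAAGGACAUCUUACCACAUGCCUCAGUCCUUAUAUCGAUUAGUGUACACAUUC, so the coding DNA strand is TTCTAGTAACCAAAGCAGACAAAGGACATCTTACCACATGCCTCAGTCCTTATATCGATTAGTGTACACATTC. The template is its reverse complement.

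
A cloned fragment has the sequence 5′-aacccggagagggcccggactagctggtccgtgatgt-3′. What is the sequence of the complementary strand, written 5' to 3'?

5'-ACATCACGGACCAGCTAGTCCGGGCCCTCTCCGGGTT-3'

Pairing A↔T and G↔C gives TTGGGCCTCTCCCGGGCCTGATCGACCAGGCACTACA, running 3'→5'. Reverse for the 5'→3' convention.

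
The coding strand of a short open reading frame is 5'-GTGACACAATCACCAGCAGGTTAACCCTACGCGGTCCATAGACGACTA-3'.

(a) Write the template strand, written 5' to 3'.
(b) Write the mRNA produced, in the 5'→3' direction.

(a) The template strand is the reverse complement of the coding strand: complement CACTGTGTTAGTGGTCGTCCAATTGGGATGCGCCAGGTATCTGCTGAT, then reverse.
(b) mRNA matches the coding strand with T→U.

(a) 5'-TAGTCGTCTATGGACCGCGTAGGGTTAACCTGCTGGTGATTGTGTCAC-3'
(b) 5'-GUGACACAAUCACCAGCAGGUUAACCCUACGCGGUCCAUAGACGACUA-3'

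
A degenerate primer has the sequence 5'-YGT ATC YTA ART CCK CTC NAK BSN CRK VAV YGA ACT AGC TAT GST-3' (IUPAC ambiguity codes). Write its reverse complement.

Standard pairs A↔T, G↔C; ambiguity codes pair R↔Y, K↔M, S↔S, B↔V, N↔N. Complement (RCATAGRATTYAGGMGAGNTMVSNGYMBTBRCTTGATCGATACSA), then reverse for 5'→3'.

5'-ASCATAGCTAGTTCRBTBMYGNSVMTNGAGMGGAYTTARGATACR-3'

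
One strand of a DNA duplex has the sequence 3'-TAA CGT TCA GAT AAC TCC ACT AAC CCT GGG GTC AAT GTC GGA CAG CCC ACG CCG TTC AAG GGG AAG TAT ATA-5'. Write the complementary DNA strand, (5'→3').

5′-ATTGCAAGTCTATTGAGGTGATTGGGACCCCAGTTACAGCCTGTCGGGTGCGGCAAGTTCCCCTTCATATAT-3′

The strand is given 3'→5', so its complement runs 5'→3' in the same left-to-right order: pair each base A↔T, G↔C.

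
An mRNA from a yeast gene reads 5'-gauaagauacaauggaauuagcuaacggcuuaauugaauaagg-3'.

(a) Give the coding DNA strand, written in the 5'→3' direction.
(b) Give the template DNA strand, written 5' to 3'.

(a) 5′-GATAAGATACAATGGAATTAGCTAACGGCTTAATTGAATAAGG-3′
(b) 5'-CCTTATTCAATTAAGCCGTTAGCTAATTCCATTGTATCTTATC-3'

(a) The coding strand matches the mRNA with U→T.
(b) The template strand is the reverse complement of the coding strand.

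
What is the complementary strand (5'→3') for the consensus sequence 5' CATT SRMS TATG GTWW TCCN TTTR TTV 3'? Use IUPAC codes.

Standard pairs A↔T, G↔C; ambiguity codes pair R↔Y, M↔K, W↔W, S↔S, V↔B, N↔N. Complement (GTAASYKSATACCAWWAGGNAAAYAAB), then reverse for 5'→3'.

5′-BAAYAAANGGAWWACCATASKYSAATG-3′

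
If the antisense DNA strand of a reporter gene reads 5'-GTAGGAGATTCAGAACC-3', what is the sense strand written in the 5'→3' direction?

5'-GGTTCTGAATCTCCTAC-3'

The coding strand is complementary and antiparallel to the template: take the complement (A↔T, G↔C) and reverse.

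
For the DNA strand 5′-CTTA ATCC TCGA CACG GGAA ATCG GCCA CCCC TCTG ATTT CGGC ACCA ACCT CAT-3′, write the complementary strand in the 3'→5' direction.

3'-GAATTAGGAGCTGTGCCCTTTAGCCGGTGGGGAGACTAAAGCCGTGGTTGGAGTA-5'

Base-pairing A↔T, G↔C gives the complement. The complementary strand is antiparallel, so paired with a 5'→3' strand it runs 3'→5'.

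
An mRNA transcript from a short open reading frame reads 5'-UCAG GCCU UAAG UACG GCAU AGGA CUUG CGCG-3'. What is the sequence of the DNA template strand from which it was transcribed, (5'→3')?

Replace U with T to get the coding DNA strand: TCAGGCCTTAAGTACGGCATAGGACTTGCGCG. The template strand is its reverse complement (complement AGTCCGGAATTCATGCCGTATCCTGAACGCGC, then reverse).

5'-CGCGCAAGTCCTATGCCGTACTTAAGGCCTGA-3'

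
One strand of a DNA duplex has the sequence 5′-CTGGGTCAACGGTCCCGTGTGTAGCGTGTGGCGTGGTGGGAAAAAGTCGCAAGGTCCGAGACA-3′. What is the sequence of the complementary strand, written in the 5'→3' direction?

5'-TGTCTCGGACCTTGCGACTTTTTCCCACCACGCCACACGCTACACACGGGACCGTTGACCCAG-3'

Pairing A↔T and G↔C gives GACCCAGTTGCCAGGGCACACATCGCACACCGCACCACCCTTTTTCAGCGTTCCAGGCTCTGT, running 3'→5'. Reverse for the 5'→3' convention.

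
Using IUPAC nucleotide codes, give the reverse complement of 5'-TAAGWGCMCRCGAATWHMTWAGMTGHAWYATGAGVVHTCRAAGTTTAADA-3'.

Standard pairs A↔T, G↔C; ambiguity codes pair R↔Y, M↔K, W↔W, D↔H, V↔B. Complement (ATTCWCGKGYGCTTAWDKAWTCKACDTWRTACTCBBDAGYTTCAAATTHT), then reverse for 5'→3'.

5'-THTTAAACTTYGADBBCTCATRWTDCAKCTWAKDWATTCGYGKGCWCTTA-3'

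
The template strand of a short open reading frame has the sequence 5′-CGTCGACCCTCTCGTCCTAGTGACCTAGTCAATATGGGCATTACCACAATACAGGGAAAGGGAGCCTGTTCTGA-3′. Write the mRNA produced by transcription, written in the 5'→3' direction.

5'-UCAGAACAGGCUCCCUUUCCCUGUAUUGUGGUAAUGCCCAUAUUGACUAGGUCACUAGGACGAGAGGGUCGACG-3'

RNA polymerase reads the template 3'→5' and synthesizes mRNA 5'→3' by base-pairing (A→U, T→A, G↔C). The complement of the template is GCAGCTGGGAGAGCAGGATCACTGGATCAGTTATACCCGTAATGGTGTTATGTCCCTTTCCCTCGGACAAGACT; antiparallel, so 5'→3' the coding strand is TCAGAACAGGCTCCCTTTCCCTGTATTGTGGTAATGCCCATATTGACTAGGTCACTAGGACGAGAGGGTCGACG. Replace T with U for the mRNA.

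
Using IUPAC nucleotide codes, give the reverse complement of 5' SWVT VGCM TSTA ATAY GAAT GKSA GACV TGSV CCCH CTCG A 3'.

5′-TCGAGDGGGBSCABGTCTSMCATTCRTATTASAKGCBABWS-3′

Standard pairs A↔T, G↔C; ambiguity codes pair Y↔R, M↔K, W↔W, S↔S, H↔D, V↔B. Complement (SWBABCGKASATTATRCTTACMSTCTGBACSBGGGDGAGCT), then reverse for 5'→3'.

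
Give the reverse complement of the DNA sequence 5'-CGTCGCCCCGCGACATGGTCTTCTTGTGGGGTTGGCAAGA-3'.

Reading the sequence 3'→5' and pairing each base (A↔T, G↔C) gives the reverse complement directly.

5′-TCTTGCCAACCCCACAAGAAGACCATGTCGCGGGGCGACG-3′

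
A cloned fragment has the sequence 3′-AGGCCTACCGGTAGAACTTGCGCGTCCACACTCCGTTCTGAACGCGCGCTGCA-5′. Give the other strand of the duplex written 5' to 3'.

5'-TCCGGATGGCCATCTTGAACGCGCAGGTGTGAGGCAAGACTTGCGCGCGACGT-3'

The strand is given 3'→5', so its complement runs 5'→3' in the same left-to-right order: pair each base A↔T, G↔C.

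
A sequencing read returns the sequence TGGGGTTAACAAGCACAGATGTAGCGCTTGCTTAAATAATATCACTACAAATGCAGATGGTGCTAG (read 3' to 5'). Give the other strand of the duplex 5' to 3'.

The strand is given 3'→5', so its complement runs 5'→3' in the same left-to-right order: pair each base A↔T, G↔C.

5′-ACCCCAATTGTTCGTGTCTACATCGCGAACGAATTTATTATAGTGATGTTTACGTCTACCACGATC-3′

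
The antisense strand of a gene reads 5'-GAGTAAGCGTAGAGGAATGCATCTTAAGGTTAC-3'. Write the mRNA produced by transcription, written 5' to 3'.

RNA polymerase reads the template 3'→5' and synthesizes mRNA 5'→3' by base-pairing (A→U, T→A, G↔C). The complement of the template is CTCATTCGCATCTCCTTACGTAGAATTCCAATG; antiparallel, so 5'→3' the coding strand is GTAACCTTAAGATGCATTCCTCTACGCTTACTC. Replace T with U for the mRNA.

5'-GUAACCUUAAGAUGCAUUCCUCUACGCUUACUC-3'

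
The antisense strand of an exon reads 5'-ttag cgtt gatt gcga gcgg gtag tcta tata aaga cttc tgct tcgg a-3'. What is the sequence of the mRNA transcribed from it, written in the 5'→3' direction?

5'-UCCGAAGCAGAAGUCUUUAUAUAGACUACCCGCUCGCAAUCAACGCUAA-3'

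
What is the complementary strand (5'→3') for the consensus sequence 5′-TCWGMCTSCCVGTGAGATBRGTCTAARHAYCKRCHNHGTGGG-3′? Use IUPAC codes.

5'-CCCACDNDGYMGRTDYTTAGACYVATCTCACBGGSAGKCWGA-3'

Standard pairs A↔T, G↔C; ambiguity codes pair R↔Y, M↔K, W↔W, S↔S, B↔V, H↔D, N↔N. Complement (AGWCKGASGGBCACTCTAVYCAGATTYDTRGMYGDNDCACCC), then reverse for 5'→3'.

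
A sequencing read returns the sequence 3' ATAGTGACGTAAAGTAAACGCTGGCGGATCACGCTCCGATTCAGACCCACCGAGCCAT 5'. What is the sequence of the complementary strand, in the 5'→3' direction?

The strand is given 3'→5', so its complement runs 5'→3' in the same left-to-right order: pair each base A↔T, G↔C.

5'-TATCACTGCATTTCATTTGCGACCGCCTAGTGCGAGGCTAAGTCTGGGTGGCTCGGTA-3'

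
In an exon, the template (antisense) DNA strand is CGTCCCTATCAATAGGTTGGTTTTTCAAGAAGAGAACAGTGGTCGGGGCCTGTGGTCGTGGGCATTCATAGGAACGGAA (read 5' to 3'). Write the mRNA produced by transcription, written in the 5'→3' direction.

RNA polymerase reads the template 3'→5' and synthesizes mRNA 5'→3' by base-pairing (A→U, T→A, G↔C). The complement of the template is GCAGGGATAGTTATCCAACCAAAAAGTTCTTCTCTTGTCACCAGCCCCGGACACCAGCACCCGTAAGTATCCTTGCCTT; antiparallel, so 5'→3' the coding strand is TTCCGTTCCTATGAATGCCCACGACCACAGGCCCCGACCACTGTTCTCTTCTTGAAAAACCAACCTATTGATAGGGACG. Replace T with U for the mRNA.

5'-UUCCGUUCCUAUGAAUGCCCACGACCACAGGCCCCGACCACUGUUCUCUUCUUGAAAAACCAACCUAUUGAUAGGGACG-3'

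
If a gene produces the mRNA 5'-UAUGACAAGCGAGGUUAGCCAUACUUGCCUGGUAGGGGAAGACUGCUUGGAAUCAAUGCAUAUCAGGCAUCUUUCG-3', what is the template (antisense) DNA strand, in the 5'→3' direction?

Replace U with T to get the coding DNA strand: TATGACAAGCGAGGTTAGCCATACTTGCCTGGTAGGGGAAGACTGCTTGGAATCAATGCATATCAGGCATCTTTCG. The template strand is its reverse complement (complement ATACTGTTCGCTCCAATCGGTATGAACGGACCATCCCCTTCTGACGAACCTTAGTTACGTATAGTCCGTAGAAAGC, then reverse).

5'-CGAAAGATGCCTGATATGCATTGATTCCAAGCAGTCTTCCCCTACCAGGCAAGTATGGCTAACCTCGCTTGTCATA-3'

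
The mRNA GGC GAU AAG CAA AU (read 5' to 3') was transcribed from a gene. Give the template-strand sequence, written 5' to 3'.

Replace U with T to get the coding DNA strand: GGCGATAAGCAAAT. The template strand is its reverse complement (complement CCGCTATTCGTTTA, then reverse).

5'-ATTTGCTTATCGCC-3'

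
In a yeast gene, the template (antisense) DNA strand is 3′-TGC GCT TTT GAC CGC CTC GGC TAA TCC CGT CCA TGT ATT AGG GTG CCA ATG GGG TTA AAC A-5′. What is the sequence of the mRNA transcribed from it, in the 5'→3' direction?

5′-ACGCGAAAACUGGCGGAGCCGAUUAGGGCAGGUACAUAAUCCCACGGUUACCCCAAUUUGU-3′

Reading the template 3'→5' as shown, RNA polymerase pairs each base (A→U, T→A, G↔C) to build mRNA 5'→3' directly.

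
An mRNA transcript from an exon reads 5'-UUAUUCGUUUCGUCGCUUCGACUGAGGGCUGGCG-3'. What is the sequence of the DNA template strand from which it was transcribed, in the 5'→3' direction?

5'-CGCCAGCCCTCAGTCGAAGCGACGAAACGAATAA-3'

Replace U with T to get the coding DNA strand: TTATTCGTTTCGTCGCTTCGACTGAGGGCTGGCG. The template strand is its reverse complement (complement AATAAGCAAAGCAGCGAAGCTGACTCCCGACCGC, then reverse).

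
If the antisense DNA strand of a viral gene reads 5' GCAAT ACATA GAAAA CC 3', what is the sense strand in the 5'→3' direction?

5'-GGTTTTCTATGTATTGC-3'

The coding strand is complementary and antiparallel to the template: take the complement (A↔T, G↔C) and reverse.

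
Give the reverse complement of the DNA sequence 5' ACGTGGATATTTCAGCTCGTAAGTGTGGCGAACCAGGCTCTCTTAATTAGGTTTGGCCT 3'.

5'-AGGCCAAACCTAATTAAGAGAGCCTGGTTCGCCACACTTACGAGCTGAAATATCCACGT-3'

Reading the sequence 3'→5' and pairing each base (A↔T, G↔C) gives the reverse complement directly.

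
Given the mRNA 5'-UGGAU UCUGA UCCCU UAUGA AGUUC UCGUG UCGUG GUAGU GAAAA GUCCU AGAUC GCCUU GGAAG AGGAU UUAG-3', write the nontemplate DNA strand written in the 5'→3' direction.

The coding DNA strand has the same 5'→3' sequence as the mRNA with U replaced by T.

5'-TGGATTCTGATCCCTTATGAAGTTCTCGTGTCGTGGTAGTGAAAAGTCCTAGATCGCCTTGGAAGAGGATTTAG-3'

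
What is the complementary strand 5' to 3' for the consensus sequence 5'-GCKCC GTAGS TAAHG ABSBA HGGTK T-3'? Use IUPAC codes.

5'-AMACCDTVSVTCDTTASCTACGGMGC-3'

Standard pairs A↔T, G↔C; ambiguity codes pair K↔M, S↔S, B↔V, H↔D. Complement (CGMGGCATCSATTDCTVSVTDCCAMA), then reverse for 5'→3'.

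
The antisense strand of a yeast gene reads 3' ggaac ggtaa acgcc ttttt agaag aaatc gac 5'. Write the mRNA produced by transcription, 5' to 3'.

5'-CCUUGCCAUUUGCGGAAAAAUCUUCUUUAGCUG-3'

Reading the template 3'→5' as shown, RNA polymerase pairs each base (A→U, T→A, G↔C) to build mRNA 5'→3' directly.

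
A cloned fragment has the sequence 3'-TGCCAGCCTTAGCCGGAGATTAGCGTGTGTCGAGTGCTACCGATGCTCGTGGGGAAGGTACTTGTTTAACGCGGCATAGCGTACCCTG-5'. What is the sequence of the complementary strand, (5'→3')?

The strand is given 3'→5', so its complement runs 5'→3' in the same left-to-right order: pair each base A↔T, G↔C.

5'-ACGGTCGGAATCGGCCTCTAATCGCACACAGCTCACGATGGCTACGAGCACCCCTTCCATGAACAAATTGCGCCGTATCGCATGGGAC-3'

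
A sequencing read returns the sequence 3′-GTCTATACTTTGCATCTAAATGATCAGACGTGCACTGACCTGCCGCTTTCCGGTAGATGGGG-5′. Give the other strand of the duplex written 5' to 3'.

5'-CAGATATGAAACGTAGATTTACTAGTCTGCACGTGACTGGACGGCGAAAGGCCATCTACCCC-3'

The strand is given 3'→5', so its complement runs 5'→3' in the same left-to-right order: pair each base A↔T, G↔C.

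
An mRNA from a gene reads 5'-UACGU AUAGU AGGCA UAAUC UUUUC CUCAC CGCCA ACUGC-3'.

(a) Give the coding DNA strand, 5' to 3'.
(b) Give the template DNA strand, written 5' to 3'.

(a) 5′-TACGTATAGTAGGCATAATCTTTTCCTCACCGCCAACTGC-3′
(b) 5'-GCAGTTGGCGGTGAGGAAAAGATTATGCCTACTATACGTA-3'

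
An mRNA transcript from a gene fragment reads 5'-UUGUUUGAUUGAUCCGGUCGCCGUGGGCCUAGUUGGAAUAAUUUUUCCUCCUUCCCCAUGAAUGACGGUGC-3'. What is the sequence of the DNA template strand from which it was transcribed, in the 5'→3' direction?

5′-GCACCGTCATTCATGGGGAAGGAGGAAAAATTATTCCAACTAGGCCCACGGCGACCGGATCAATCAAACAA-3′

Replace U with T to get the coding DNA strand: TTGTTTGATTGATCCGGTCGCCGTGGGCCTAGTTGGAATAATTTTTCCTCCTTCCCCATGAATGACGGTGC. The template strand is its reverse complement (complement AACAAACTAACTAGGCCAGCGGCACCCGGATCAACCTTATTAAAAAGGAGGAAGGGGTACTTACTGCCACG, then reverse).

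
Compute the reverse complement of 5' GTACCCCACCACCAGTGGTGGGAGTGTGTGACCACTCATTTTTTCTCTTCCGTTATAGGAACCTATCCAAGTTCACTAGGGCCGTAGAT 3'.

5'-ATCTACGGCCCTAGTGAACTTGGATAGGTTCCTATAACGGAAGAGAAAAAATGAGTGGTCACACACTCCCACCACTGGTGGTGGGGTAC-3'

Reading the sequence 3'→5' and pairing each base (A↔T, G↔C) gives the reverse complement directly.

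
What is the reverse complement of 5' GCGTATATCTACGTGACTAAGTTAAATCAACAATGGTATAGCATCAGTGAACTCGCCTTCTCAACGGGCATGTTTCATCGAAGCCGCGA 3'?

5′-TCGCGGCTTCGATGAAACATGCCCGTTGAGAAGGCGAGTTCACTGATGCTATACCATTGTTGATTTAACTTAGTCACGTAGATATACGC-3′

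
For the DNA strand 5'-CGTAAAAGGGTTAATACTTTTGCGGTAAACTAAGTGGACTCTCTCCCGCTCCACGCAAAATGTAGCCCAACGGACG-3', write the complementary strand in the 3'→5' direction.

3'-GCATTTTCCCAATTATGAAAACGCCATTTGATTCACCTGAGAGAGGGCGAGGTGCGTTTTACATCGGGTTGCCTGC-5'

Base-pairing A↔T, G↔C gives the complement. The complementary strand is antiparallel, so paired with a 5'→3' strand it runs 3'→5'.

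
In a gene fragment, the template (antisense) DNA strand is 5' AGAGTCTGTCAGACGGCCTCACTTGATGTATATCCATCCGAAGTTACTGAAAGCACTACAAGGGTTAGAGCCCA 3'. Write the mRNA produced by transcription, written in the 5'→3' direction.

RNA polymerase reads the template 3'→5' and synthesizes mRNA 5'→3' by base-pairing (A→U, T→A, G↔C). The complement of the template is TCTCAGACAGTCTGCCGGAGTGAACTACATATAGGTAGGCTTCAATGACTTTCGTGATGTTCCCAATCTCGGGT; antiparallel, so 5'→3' the coding strand is TGGGCTCTAACCCTTGTAGTGCTTTCAGTAACTTCGGATGGATATACATCAAGTGAGGCCGTCTGACAGACTCT. Replace T with U for the mRNA.

5′-UGGGCUCUAACCCUUGUAGUGCUUUCAGUAACUUCGGAUGGAUAUACAUCAAGUGAGGCCGUCUGACAGACUCU-3′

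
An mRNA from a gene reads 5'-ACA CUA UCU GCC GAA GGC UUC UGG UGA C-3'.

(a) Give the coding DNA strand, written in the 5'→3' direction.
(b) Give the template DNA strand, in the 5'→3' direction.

(a) 5'-ACACTATCTGCCGAAGGCTTCTGGTGAC-3'
(b) 5'-GTCACCAGAAGCCTTCGGCAGATAGTGT-3'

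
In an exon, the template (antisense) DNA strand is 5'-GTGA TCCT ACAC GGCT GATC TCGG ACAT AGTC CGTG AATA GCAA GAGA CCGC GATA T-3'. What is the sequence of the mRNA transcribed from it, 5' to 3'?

5′-AUAUCGCGGUCUCUUGCUAUUCACGGACUAUGUCCGAGAUCAGCCGUGUAGGAUCAC-3′

RNA polymerase reads the template 3'→5' and synthesizes mRNA 5'→3' by base-pairing (A→U, T→A, G↔C). The complement of the template is CACTAGGATGTGCCGACTAGAGCCTGTATCAGGCACTTATCGTTCTCTGGCGCTATA; antiparallel, so 5'→3' the coding strand is ATATCGCGGTCTCTTGCTATTCACGGACTATGTCCGAGATCAGCCGTGTAGGATCAC. Replace T with U for the mRNA.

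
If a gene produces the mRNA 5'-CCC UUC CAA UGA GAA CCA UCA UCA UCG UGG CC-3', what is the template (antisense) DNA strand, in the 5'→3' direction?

Replace U with T to get the coding DNA strand: CCCTTCCAATGAGAACCATCATCATCGTGGCC. The template strand is its reverse complement (complement GGGAAGGTTACTCTTGGTAGTAGTAGCACCGG, then reverse).

5'-GGCCACGATGATGATGGTTCTCATTGGAAGGG-3'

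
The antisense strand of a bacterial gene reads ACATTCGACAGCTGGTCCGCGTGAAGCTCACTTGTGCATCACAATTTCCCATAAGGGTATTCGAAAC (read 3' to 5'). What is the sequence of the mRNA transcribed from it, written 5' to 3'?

Reading the template 3'→5' as shown, RNA polymerase pairs each base (A→U, T→A, G↔C) to build mRNA 5'→3' directly.

5'-UGUAAGCUGUCGACCAGGCGCACUUCGAGUGAACACGUAGUGUUAAAGGGUAUUCCCAUAAGCUUUG-3'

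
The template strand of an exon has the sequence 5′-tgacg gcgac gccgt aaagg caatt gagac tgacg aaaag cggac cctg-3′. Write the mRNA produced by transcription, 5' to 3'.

The mRNA has the sequence of the coding strand (reverse complement of the template) with T→U. Reverse complement of TGACGGCGACGCCGTAAAGGCAATTGAGACTGACGAAAAGCGGACCCTG is CAGGGTCCGCTTTTCGTCAGTCTCAATTGCCTTTACGGCGTCGCCGTCA; then T→U.

5'-CAGGGUCCGCUUUUCGUCAGUCUCAAUUGCCUUUACGGCGUCGCCGUCA-3'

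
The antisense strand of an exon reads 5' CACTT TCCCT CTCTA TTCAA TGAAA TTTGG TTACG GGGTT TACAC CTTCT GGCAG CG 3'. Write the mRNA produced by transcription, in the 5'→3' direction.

5′-CGCUGCCAGAAGGUGUAAACCCCGUAACCAAAUUUCAUUGAAUAGAGAGGGAAAGUG-3′

The mRNA has the sequence of the coding strand (reverse complement of the template) with T→U. Reverse complement of CACTTTCCCTCTCTATTCAATGAAATTTGGTTACGGGGTTTACACCTTCTGGCAGCG is CGCTGCCAGAAGGTGTAAACCCCGTAACCAAATTTCATTGAATAGAGAGGGAAAGTG; then T→U.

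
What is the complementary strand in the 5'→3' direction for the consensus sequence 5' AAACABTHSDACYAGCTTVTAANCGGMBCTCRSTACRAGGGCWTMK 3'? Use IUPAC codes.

Standard pairs A↔T, G↔C; ambiguity codes pair R↔Y, M↔K, W↔W, S↔S, B↔V, D↔H, N↔N. Complement (TTTGTVADSHTGRTCGAABATTNGCCKVGAGYSATGYTCCCGWAKM), then reverse for 5'→3'.

5'-MKAWGCCCTYGTASYGAGVKCCGNTTABAAGCTRGTHSDAVTGTTT-3'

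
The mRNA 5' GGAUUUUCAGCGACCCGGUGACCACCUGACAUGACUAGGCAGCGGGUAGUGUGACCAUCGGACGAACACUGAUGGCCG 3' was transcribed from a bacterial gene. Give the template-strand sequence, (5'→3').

Replace U with T to get the coding DNA strand: GGATTTTCAGCGACCCGGTGACCACCTGACATGACTAGGCAGCGGGTAGTGTGACCATCGGACGAACACTGATGGCCG. The template strand is its reverse complement (complement CCTAAAAGTCGCTGGGCCACTGGTGGACTGTACTGATCCGTCGCCCATCACACTGGTAGCCTGCTTGTGACTACCGGC, then reverse).

5′-CGGCCATCAGTGTTCGTCCGATGGTCACACTACCCGCTGCCTAGTCATGTCAGGTGGTCACCGGGTCGCTGAAAATCC-3′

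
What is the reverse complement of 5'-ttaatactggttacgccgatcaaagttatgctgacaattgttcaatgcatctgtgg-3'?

Reading the sequence 3'→5' and pairing each base (A↔T, G↔C) gives the reverse complement directly.

5'-CCACAGATGCATTGAACAATTGTCAGCATAACTTTGATCGGCGTAACCAGTATTAA-3'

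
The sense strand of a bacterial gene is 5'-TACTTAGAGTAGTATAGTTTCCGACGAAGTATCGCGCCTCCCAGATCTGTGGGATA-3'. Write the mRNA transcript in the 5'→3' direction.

mRNA has the coding-strand sequence with U in place of T.

5'-UACUUAGAGUAGUAUAGUUUCCGACGAAGUAUCGCGCCUCCCAGAUCUGUGGGAUA-3'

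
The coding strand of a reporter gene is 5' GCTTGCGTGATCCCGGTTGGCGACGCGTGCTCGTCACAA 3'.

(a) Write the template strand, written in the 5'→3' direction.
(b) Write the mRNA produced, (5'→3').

(a) 5'-TTGTGACGAGCACGCGTCGCCAACCGGGATCACGCAAGC-3'
(b) 5'-GCUUGCGUGAUCCCGGUUGGCGACGCGUGCUCGUCACAA-3'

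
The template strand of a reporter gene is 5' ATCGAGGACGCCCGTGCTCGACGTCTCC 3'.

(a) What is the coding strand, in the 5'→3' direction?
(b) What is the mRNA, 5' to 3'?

(a) 5'-GGAGACGTCGAGCACGGGCGTCCTCGAT-3'
(b) 5′-GGAGACGUCGAGCACGGGCGUCCUCGAU-3′

(a) The coding strand is the reverse complement of the template: complement TAGCTCCTGCGGGCACGAGCTGCAGAGG, then reverse.
(b) mRNA has the coding-strand sequence with T→U.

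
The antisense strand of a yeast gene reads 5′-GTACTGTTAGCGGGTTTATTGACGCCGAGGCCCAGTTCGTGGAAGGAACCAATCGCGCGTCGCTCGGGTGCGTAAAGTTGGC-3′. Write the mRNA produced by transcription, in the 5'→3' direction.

RNA polymerase reads the template 3'→5' and synthesizes mRNA 5'→3' by base-pairing (A→U, T→A, G↔C). The complement of the template is CATGACAATCGCCCAAATAACTGCGGCTCCGGGTCAAGCACCTTCCTTGGTTAGCGCGCAGCGAGCCCACGCATTTCAACCG; antiparallel, so 5'→3' the coding strand is GCCAACTTTACGCACCCGAGCGACGCGCGATTGGTTCCTTCCACGAACTGGGCCTCGGCGTCAATAAACCCGCTAACAGTAC. Replace T with U for the mRNA.

5'-GCCAACUUUACGCACCCGAGCGACGCGCGAUUGGUUCCUUCCACGAACUGGGCCUCGGCGUCAAUAAACCCGCUAACAGUAC-3'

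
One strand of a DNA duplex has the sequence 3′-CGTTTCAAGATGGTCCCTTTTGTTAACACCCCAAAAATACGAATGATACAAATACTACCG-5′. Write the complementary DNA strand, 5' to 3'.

5'-GCAAAGTTCTACCAGGGAAAACAATTGTGGGGTTTTTATGCTTACTATGTTTATGATGGC-3'

The strand is given 3'→5', so its complement runs 5'→3' in the same left-to-right order: pair each base A↔T, G↔C.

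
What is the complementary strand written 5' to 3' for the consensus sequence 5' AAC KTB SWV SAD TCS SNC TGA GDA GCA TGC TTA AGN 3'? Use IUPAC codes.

5'-NCTTAAGCATGCTHCTCAGNSSGAHTSBWSVAMGTT-3'

Standard pairs A↔T, G↔C; ambiguity codes pair K↔M, W↔W, S↔S, B↔V, D↔H, N↔N. Complement (TTGMAVSWBSTHAGSSNGACTCHTCGTACGAATTCN), then reverse for 5'→3'.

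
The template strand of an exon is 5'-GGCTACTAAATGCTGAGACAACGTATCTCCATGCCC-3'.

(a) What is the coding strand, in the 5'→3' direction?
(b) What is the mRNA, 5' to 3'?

(a) The coding strand is the reverse complement of the template: complement CCGATGATTTACGACTCTGTTGCATAGAGGTACGGG, then reverse.
(b) mRNA has the coding-strand sequence with T→U.

(a) 5'-GGGCATGGAGATACGTTGTCTCAGCATTTAGTAGCC-3'
(b) 5'-GGGCAUGGAGAUACGUUGUCUCAGCAUUUAGUAGCC-3'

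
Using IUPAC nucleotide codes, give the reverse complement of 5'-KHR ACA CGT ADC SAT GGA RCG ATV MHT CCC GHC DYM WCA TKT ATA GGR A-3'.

5'-TYCCTATAMATGWKRHGDCGGGADKBATCGYTCCATSGHTACGTGTYDM-3'

Standard pairs A↔T, G↔C; ambiguity codes pair R↔Y, M↔K, W↔W, S↔S, D↔H, V↔B. Complement (MDYTGTGCATHGSTACCTYGCTABKDAGGGCDGHRKWGTAMATATCCYT), then reverse for 5'→3'.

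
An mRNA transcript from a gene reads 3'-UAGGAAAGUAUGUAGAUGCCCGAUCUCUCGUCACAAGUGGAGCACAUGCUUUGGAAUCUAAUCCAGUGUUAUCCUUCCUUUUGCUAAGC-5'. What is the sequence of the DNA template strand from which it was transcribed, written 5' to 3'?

Written 5'→3' the mRNA is CGAAUCGUUUUCCUUCCUAUUGUGACCUAAUCUAAGGUUUCGUACACGAGGUGAACACUGCUCUCUAGCCCGUAGAUGUAUGAAAGGAU, so the coding DNA strand is CGAATCGTTTTCCTTCCTATTGTGACCTAATCTAAGGTTTCGTACACGAGGTGAACACTGCTCTCTAGCCCGTAGATGTATGAAAGGAT. The template is its reverse complement.

5'-ATCCTTTCATACATCTACGGGCTAGAGAGCAGTGTTCACCTCGTGTACGAAACCTTAGATTAGGTCACAATAGGAAGGAAAACGATTCG-3'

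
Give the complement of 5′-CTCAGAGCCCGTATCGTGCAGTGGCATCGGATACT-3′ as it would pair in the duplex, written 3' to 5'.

Base-pairing A↔T, G↔C gives the complement. The complementary strand is antiparallel, so paired with a 5'→3' strand it runs 3'→5'.

3′-GAGTCTCGGGCATAGCACGTCACCGTAGCCTATGA-5′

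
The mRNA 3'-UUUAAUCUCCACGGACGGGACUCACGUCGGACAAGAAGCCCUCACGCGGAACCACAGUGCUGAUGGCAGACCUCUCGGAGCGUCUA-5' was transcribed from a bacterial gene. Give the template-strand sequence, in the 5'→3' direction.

5'-AAATTAGAGGTGCCTGCCCTGAGTGCAGCCTGTTCTTCGGGAGTGCGCCTTGGTGTCACGACTACCGTCTGGAGAGCCTCGCAGAT-3'

Written 5'→3' the mRNA is AUCUGCGAGGCUCUCCAGACGGUAGUCGUGACACCAAGGCGCACUCCCGAAGAACAGGCUGCACUCAGGGCAGGCACCUCUAAUUU, so the coding DNA strand is ATCTGCGAGGCTCTCCAGACGGTAGTCGTGACACCAAGGCGCACTCCCGAAGAACAGGCTGCACTCAGGGCAGGCACCTCTAATTT. The template is its reverse complement.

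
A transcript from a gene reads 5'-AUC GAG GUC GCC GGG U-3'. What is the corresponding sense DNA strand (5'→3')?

5'-ATCGAGGTCGCCGGGT-3'

The coding DNA strand has the same 5'→3' sequence as the mRNA with U replaced by T.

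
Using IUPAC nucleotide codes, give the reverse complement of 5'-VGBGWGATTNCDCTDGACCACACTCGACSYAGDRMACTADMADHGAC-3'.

5'-GTCDHTKHTAGTKYHCTRSGTCGAGTGTGGTCHAGHGNAATCWCVCB-3'

Standard pairs A↔T, G↔C; ambiguity codes pair R↔Y, M↔K, W↔W, S↔S, B↔V, D↔H, N↔N. Complement (BCVCWCTAANGHGAHCTGGTGTGAGCTGSRTCHYKTGATHKTHDCTG), then reverse for 5'→3'.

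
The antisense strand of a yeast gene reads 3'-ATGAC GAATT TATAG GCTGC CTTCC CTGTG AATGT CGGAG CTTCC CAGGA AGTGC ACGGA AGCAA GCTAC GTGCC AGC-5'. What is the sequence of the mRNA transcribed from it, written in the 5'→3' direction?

5′-UACUGCUUAAAUAUCCGACGGAAGGGACACUUACAGCCUCGAAGGGUCCUUCACGUGCCUUCGUUCGAUGCACGGUCG-3′

Reading the template 3'→5' as shown, RNA polymerase pairs each base (A→U, T→A, G↔C) to build mRNA 5'→3' directly.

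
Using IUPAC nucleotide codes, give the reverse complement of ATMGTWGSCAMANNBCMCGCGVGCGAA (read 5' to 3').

5'-TTCGCBCGCGKGVNNTKTGSCWACKAT-3'

Standard pairs A↔T, G↔C; ambiguity codes pair M↔K, W↔W, S↔S, B↔V, N↔N. Complement (TAKCAWCSGTKTNNVGKGCGCBCGCTT), then reverse for 5'→3'.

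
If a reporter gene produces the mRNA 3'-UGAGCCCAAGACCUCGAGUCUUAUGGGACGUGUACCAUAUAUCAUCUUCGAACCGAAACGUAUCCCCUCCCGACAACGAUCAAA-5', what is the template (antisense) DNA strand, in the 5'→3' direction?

Written 5'→3' the mRNA is AAACUAGCAACAGCCCUCCCCUAUGCAAAGCCAAGCUUCUACUAUAUACCAUGUGCAGGGUAUUCUGAGCUCCAGAACCCGAGU, so the coding DNA strand is AAACTAGCAACAGCCCTCCCCTATGCAAAGCCAAGCTTCTACTATATACCATGTGCAGGGTATTCTGAGCTCCAGAACCCGAGT. The template is its reverse complement.

5′-ACTCGGGTTCTGGAGCTCAGAATACCCTGCACATGGTATATAGTAGAAGCTTGGCTTTGCATAGGGGAGGGCTGTTGCTAGTTT-3′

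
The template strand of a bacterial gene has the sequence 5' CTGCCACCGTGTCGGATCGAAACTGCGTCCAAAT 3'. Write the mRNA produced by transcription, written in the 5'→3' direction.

5'-AUUUGGACGCAGUUUCGAUCCGACACGGUGGCAG-3'

The mRNA has the sequence of the coding strand (reverse complement of the template) with T→U. Reverse complement of CTGCCACCGTGTCGGATCGAAACTGCGTCCAAAT is ATTTGGACGCAGTTTCGATCCGACACGGTGGCAG; then T→U.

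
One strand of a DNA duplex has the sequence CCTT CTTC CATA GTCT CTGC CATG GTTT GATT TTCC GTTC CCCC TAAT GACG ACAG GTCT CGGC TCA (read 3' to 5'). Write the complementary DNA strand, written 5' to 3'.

The strand is given 3'→5', so its complement runs 5'→3' in the same left-to-right order: pair each base A↔T, G↔C.

5'-GGAAGAAGGTATCAGAGACGGTACCAAACTAAAAGGCAAGGGGGATTACTGCTGTCCAGAGCCGAGT-3'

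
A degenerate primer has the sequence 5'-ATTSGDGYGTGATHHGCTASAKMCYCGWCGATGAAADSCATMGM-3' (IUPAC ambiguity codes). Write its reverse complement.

Standard pairs A↔T, G↔C; ambiguity codes pair Y↔R, M↔K, W↔W, S↔S, D↔H. Complement (TAASCHCRCACTADDCGATSTMKGRGCWGCTACTTTHSGTAKCK), then reverse for 5'→3'.

5'-KCKATGSHTTTCATCGWCGRGKMTSTAGCDDATCACRCHCSAAT-3'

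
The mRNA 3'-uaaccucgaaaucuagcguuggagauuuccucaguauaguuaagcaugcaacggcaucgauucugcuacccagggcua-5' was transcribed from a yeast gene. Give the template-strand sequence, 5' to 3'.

5'-ATTGGAGCTTTAGATCGCAACCTCTAAAGGAGTCATATCAATTCGTACGTTGCCGTAGCTAAGACGATGGGTCCCGAT-3'

Written 5'→3' the mRNA is AUCGGGACCCAUCGUCUUAGCUACGGCAACGUACGAAUUGAUAUGACUCCUUUAGAGGUUGCGAUCUAAAGCUCCAAU, so the coding DNA strand is ATCGGGACCCATCGTCTTAGCTACGGCAACGTACGAATTGATATGACTCCTTTAGAGGTTGCGATCTAAAGCTCCAAT. The template is its reverse complement.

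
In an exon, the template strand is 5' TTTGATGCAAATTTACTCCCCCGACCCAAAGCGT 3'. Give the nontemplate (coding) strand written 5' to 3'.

5'-ACGCTTTGGGTCGGGGGAGTAAATTTGCATCAAA-3'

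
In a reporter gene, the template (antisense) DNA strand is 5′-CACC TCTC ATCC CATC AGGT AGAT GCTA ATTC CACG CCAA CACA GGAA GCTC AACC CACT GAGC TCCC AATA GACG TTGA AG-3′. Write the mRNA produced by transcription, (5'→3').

The mRNA has the sequence of the coding strand (reverse complement of the template) with T→U. Reverse complement of CACCTCTCATCCCATCAGGTAGATGCTAATTCCACGCCAACACAGGAAGCTCAACCCACTGAGCTCCCAATAGACGTTGAAG is CTTCAACGTCTATTGGGAGCTCAGTGGGTTGAGCTTCCTGTGTTGGCGTGGAATTAGCATCTACCTGATGGGATGAGAGGTG; then T→U.

5'-CUUCAACGUCUAUUGGGAGCUCAGUGGGUUGAGCUUCCUGUGUUGGCGUGGAAUUAGCAUCUACCUGAUGGGAUGAGAGGUG-3'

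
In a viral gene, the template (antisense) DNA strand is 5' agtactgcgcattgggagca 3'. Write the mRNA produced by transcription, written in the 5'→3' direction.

The mRNA has the sequence of the coding strand (reverse complement of the template) with T→U. Reverse complement of AGTACTGCGCATTGGGAGCA is TGCTCCCAATGCGCAGTACT; then T→U.

5′-UGCUCCCAAUGCGCAGUACU-3′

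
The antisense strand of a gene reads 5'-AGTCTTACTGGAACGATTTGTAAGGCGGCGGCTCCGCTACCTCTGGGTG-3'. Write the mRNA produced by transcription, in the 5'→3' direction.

RNA polymerase reads the template 3'→5' and synthesizes mRNA 5'→3' by base-pairing (A→U, T→A, G↔C). The complement of the template is TCAGAATGACCTTGCTAAACATTCCGCCGCCGAGGCGATGGAGACCCAC; antiparallel, so 5'→3' the coding strand is CACCCAGAGGTAGCGGAGCCGCCGCCTTACAAATCGTTCCAGTAAGACT. Replace T with U for the mRNA.

5'-CACCCAGAGGUAGCGGAGCCGCCGCCUUACAAAUCGUUCCAGUAAGACU-3'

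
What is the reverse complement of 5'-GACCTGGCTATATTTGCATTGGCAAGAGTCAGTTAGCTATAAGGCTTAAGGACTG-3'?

5'-CAGTCCTTAAGCCTTATAGCTAACTGACTCTTGCCAATGCAAATATAGCCAGGTC-3'

Reading the sequence 3'→5' and pairing each base (A↔T, G↔C) gives the reverse complement directly.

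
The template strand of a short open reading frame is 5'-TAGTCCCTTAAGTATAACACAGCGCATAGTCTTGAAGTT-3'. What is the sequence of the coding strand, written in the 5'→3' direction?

The coding strand is complementary and antiparallel to the template: take the complement (A↔T, G↔C) and reverse.

5'-AACTTCAAGACTATGCGCTGTGTTATACTTAAGGGACTA-3'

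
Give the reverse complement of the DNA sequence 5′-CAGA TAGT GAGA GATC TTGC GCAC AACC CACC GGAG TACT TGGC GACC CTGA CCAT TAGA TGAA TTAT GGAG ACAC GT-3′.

5'-ACGTGTCTCCATAATTCATCTAATGGTCAGGGTCGCCAAGTACTCCGGTGGGTTGTGCGCAAGATCTCTCACTATCTG-3'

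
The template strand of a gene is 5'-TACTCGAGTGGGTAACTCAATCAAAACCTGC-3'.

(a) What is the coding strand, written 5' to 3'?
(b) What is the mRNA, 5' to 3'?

(a) 5'-GCAGGTTTTGATTGAGTTACCCACTCGAGTA-3'
(b) 5'-GCAGGUUUUGAUUGAGUUACCCACUCGAGUA-3'

(a) The coding strand is the reverse complement of the template: complement ATGAGCTCACCCATTGAGTTAGTTTTGGACG, then reverse.
(b) mRNA has the coding-strand sequence with T→U.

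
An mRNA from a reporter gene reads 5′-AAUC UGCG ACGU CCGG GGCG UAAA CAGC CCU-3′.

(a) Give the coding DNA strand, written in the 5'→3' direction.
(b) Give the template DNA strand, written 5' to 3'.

(a) The coding strand matches the mRNA with U→T.
(b) The template strand is the reverse complement of the coding strand.

(a) 5'-AATCTGCGACGTCCGGGGCGTAAACAGCCCT-3'
(b) 5′-AGGGCTGTTTACGCCCCGGACGTCGCAGATT-3′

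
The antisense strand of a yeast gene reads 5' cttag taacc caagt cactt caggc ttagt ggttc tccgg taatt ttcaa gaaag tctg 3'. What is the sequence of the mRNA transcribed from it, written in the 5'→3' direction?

5'-CAGACUUUCUUGAAAAUUACCGGAGAACCACUAAGCCUGAAGUGACUUGGGUUACUAAG-3'

The mRNA has the sequence of the coding strand (reverse complement of the template) with T→U. Reverse complement of CTTAGTAACCCAAGTCACTTCAGGCTTAGTGGTTCTCCGGTAATTTTCAAGAAAGTCTG is CAGACTTTCTTGAAAATTACCGGAGAACCACTAAGCCTGAAGTGACTTGGGTTACTAAG; then T→U.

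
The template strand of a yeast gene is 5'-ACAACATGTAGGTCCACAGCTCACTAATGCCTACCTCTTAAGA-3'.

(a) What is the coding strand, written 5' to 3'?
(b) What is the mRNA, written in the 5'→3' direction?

(a) 5′-TCTTAAGAGGTAGGCATTAGTGAGCTGTGGACCTACATGTTGT-3′
(b) 5′-UCUUAAGAGGUAGGCAUUAGUGAGCUGUGGACCUACAUGUUGU-3′

(a) The coding strand is the reverse complement of the template: complement TGTTGTACATCCAGGTGTCGAGTGATTACGGATGGAGAATTCT, then reverse.
(b) mRNA has the coding-strand sequence with T→U.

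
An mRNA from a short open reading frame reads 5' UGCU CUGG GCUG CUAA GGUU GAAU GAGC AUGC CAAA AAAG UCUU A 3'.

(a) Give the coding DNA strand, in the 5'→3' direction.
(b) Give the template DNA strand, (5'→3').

(a) The coding strand matches the mRNA with U→T.
(b) The template strand is the reverse complement of the coding strand.

(a) 5'-TGCTCTGGGCTGCTAAGGTTGAATGAGCATGCCAAAAAAGTCTTA-3'
(b) 5'-TAAGACTTTTTTGGCATGCTCATTCAACCTTAGCAGCCCAGAGCA-3'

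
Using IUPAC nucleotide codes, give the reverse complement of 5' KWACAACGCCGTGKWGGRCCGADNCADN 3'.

Standard pairs A↔T, G↔C; ambiguity codes pair R↔Y, K↔M, W↔W, D↔H, N↔N. Complement (MWTGTTGCGGCACMWCCYGGCTHNGTHN), then reverse for 5'→3'.

5'-NHTGNHTCGGYCCWMCACGGCGTTGTWM-3'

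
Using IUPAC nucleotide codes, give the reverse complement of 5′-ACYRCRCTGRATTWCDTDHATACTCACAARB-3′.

Standard pairs A↔T, G↔C; ambiguity codes pair R↔Y, W↔W, B↔V, D↔H. Complement (TGRYGYGACYTAAWGHAHDTATGAGTGTTYV), then reverse for 5'→3'.

5′-VYTTGTGAGTATDHAHGWAATYCAGYGYRGT-3′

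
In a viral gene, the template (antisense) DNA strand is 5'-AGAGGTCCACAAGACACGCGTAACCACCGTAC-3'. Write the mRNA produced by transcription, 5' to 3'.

5'-GUACGGUGGUUACGCGUGUCUUGUGGACCUCU-3'

The mRNA has the sequence of the coding strand (reverse complement of the template) with T→U. Reverse complement of AGAGGTCCACAAGACACGCGTAACCACCGTAC is GTACGGTGGTTACGCGTGTCTTGTGGACCTCT; then T→U.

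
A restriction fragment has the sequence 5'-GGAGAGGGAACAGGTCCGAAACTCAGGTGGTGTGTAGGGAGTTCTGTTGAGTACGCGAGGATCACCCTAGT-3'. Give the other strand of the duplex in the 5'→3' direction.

Pairing A↔T and G↔C gives CCTCTCCCTTGTCCAGGCTTTGAGTCCACCACACATCCCTCAAGACAACTCATGCGCTCCTAGTGGGATCA, running 3'→5'. Reverse for the 5'→3' convention.

5′-ACTAGGGTGATCCTCGCGTACTCAACAGAACTCCCTACACACCACCTGAGTTTCGGACCTGTTCCCTCTCC-3′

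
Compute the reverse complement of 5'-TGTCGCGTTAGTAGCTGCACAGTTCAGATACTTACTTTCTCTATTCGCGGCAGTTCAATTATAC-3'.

Complement each base (A↔T, G↔C): ACAGCGCAATCATCGACGTGTCAAGTCTATGAATGAAAGAGATAAGCGCCGTCAAGTTAATATG. Then reverse.

5′-GTATAATTGAACTGCCGCGAATAGAGAAAGTAAGTATCTGAACTGTGCAGCTACTAACGCGACA-3′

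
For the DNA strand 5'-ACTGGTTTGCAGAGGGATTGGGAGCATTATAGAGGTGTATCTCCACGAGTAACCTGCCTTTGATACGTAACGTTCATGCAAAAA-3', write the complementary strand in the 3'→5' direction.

3'-TGACCAAACGTCTCCCTAACCCTCGTAATATCTCCACATAGAGGTGCTCATTGGACGGAAACTATGCATTGCAAGTACGTTTTT-5'

Base-pairing A↔T, G↔C gives the complement. The complementary strand is antiparallel, so paired with a 5'→3' strand it runs 3'→5'.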